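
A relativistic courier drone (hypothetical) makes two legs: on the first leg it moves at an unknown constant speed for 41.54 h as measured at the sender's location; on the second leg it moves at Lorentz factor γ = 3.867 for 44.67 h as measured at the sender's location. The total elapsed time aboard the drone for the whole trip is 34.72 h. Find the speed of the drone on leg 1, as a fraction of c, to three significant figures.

β = 0.830

Leg 1: speed unknown; τ_1 = 41.54/γ_1.
Leg 2: γ = 3.867; τ_2 = 44.67/3.867 = 11.55 h.
Total proper time: τ_1 + 11.55 = 34.72, so τ_1 = 34.72 − 11.55 = 23.17 h.
γ_1 = 41.54/23.17 = 1.793; β = √(1 − 1/γ²) = √0.6889.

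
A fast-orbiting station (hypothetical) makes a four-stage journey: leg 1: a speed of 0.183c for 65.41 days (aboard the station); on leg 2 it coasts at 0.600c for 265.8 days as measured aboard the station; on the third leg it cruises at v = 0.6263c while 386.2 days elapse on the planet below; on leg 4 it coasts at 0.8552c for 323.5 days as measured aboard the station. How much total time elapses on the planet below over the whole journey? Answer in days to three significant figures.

Δt = 1410 days

Leg 1: γ = 1/√(1 − 0.183²) = 1/√0.9665 = 1.017; Δt_1 = 1.017 × 65.41 = 66.53 days.
Leg 2: γ = 1/√(1 − 0.600²) = 5/4 = 1.250; Δt_2 = 1.250 × 265.8 = 332.2 days.
Leg 3: 386.2 days is already measured on the planet below.
Leg 4: γ = 1/√(1 − 0.8552²) = 1/√0.2686 = 1.929; Δt_4 = 1.929 × 323.5 = 624.2 days.
Total: 66.53 + 332.2 + 386.2 + 624.2 days.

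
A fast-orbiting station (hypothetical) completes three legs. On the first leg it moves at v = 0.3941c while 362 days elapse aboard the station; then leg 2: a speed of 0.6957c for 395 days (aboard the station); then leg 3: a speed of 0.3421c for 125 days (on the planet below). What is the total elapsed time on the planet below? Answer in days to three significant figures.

Leg 1: γ = 1/√(1 − 0.3941²) = 1/√0.8447 = 1.088; Δt_1 = 1.088 × 362 = 393.9 days.
Leg 2: γ = 1/√(1 − 0.6957²) = 1/√0.5160 = 1.392; Δt_2 = 1.392 × 395 = 549.9 days.
Leg 3: 125 days is already measured on the planet below.
Total: 393.9 + 549.9 + 125.0 days.

Δt = 1070 days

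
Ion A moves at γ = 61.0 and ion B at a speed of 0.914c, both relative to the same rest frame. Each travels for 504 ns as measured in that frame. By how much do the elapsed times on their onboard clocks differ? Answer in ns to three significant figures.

|τ_A − τ_B| = 196 ns

A: γ = 61.0; τ_A = 504/61.00 = 8.262 ns.
B: γ = 1/√(1 − 0.914²) = 1/√0.1646 = 2.465; τ_B = 504/2.465 = 204.5 ns.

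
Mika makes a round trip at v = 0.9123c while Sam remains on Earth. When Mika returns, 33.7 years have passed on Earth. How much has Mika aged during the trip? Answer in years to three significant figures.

τ = 13.8 years

γ = 1/√(1 − 0.9123²) = 1/√0.1677 = 2.442
Mika's clock measures proper time along the trip: τ = Δt/γ = 33.7/2.442 years.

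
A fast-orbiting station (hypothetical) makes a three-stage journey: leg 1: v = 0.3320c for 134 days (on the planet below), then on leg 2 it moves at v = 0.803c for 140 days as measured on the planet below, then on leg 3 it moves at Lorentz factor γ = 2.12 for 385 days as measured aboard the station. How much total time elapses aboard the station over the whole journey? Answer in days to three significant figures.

Leg 1: γ = 1/√(1 − 0.3320²) = 1/√0.8898 = 1.060; τ_1 = 134/1.060 = 126.4 days.
Leg 2: γ = 1/√(1 − 0.803²) = 1/√0.3552 = 1.678; τ_2 = 140/1.678 = 83.44 days.
Leg 3: 385 days is already measured aboard the station.
Total: 126.4 + 83.44 + 385.0 days.

τ = 595 days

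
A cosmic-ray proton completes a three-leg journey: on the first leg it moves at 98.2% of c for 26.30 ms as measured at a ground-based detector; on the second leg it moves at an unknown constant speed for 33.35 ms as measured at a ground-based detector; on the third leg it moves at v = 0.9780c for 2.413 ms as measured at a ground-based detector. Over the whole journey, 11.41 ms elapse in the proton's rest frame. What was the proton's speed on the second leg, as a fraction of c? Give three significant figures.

β = 0.984

Leg 1: β = 0.982; γ = 1/√(1 − 0.982²) = 1/√0.03568 = 5.294; τ_1 = 26.30/5.294 = 4.968 ms.
Leg 2: speed unknown; τ_2 = 33.35/γ_2.
Leg 3: γ = 1/√(1 − 0.9780²) = 1/√0.04352 = 4.794; τ_3 = 2.413/4.794 = 0.5034 ms.
Total proper time: 4.968 + τ_2 + 0.5034 = 11.41, so τ_2 = 11.41 − 5.471 = 5.939 ms.
γ_2 = 33.35/5.939 = 5.615; β = √(1 − 1/γ²) = √0.9683.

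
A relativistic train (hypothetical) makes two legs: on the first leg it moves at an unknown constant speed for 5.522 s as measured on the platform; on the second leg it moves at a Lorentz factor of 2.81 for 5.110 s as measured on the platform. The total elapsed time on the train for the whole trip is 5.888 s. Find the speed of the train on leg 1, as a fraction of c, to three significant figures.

β = 0.676

Leg 1: speed unknown; τ_1 = 5.522/γ_1.
Leg 2: γ = 2.81; τ_2 = 5.110/2.810 = 1.819 s.
Total proper time: τ_1 + 1.819 = 5.888, so τ_1 = 5.888 − 1.819 = 4.069 s.
γ_1 = 5.522/4.069 = 1.357; β = √(1 − 1/γ²) = √0.4569.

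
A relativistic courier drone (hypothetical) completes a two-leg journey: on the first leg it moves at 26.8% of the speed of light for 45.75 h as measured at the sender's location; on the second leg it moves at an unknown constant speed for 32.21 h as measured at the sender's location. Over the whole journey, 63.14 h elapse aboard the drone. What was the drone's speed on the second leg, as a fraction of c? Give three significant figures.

β = 0.806

Leg 1: β = 0.268; γ = 1/√(1 − 0.268²) = 1/√0.9282 = 1.038; τ_1 = 45.75/1.038 = 44.08 h.
Leg 2: speed unknown; τ_2 = 32.21/γ_2.
Total proper time: 44.08 + τ_2 = 63.14, so τ_2 = 63.14 − 44.08 = 19.06 h.
γ_2 = 32.21/19.06 = 1.690; β = √(1 − 1/γ²) = √0.6497.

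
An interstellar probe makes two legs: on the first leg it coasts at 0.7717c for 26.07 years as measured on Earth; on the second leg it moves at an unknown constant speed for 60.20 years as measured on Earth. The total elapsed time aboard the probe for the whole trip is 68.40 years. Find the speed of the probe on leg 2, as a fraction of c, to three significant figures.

β = 0.509

Leg 1: γ = 1/√(1 − 0.7717²) = 1/√0.4045 = 1.572; τ_1 = 26.07/1.572 = 16.58 years.
Leg 2: speed unknown; τ_2 = 60.20/γ_2.
Total proper time: 16.58 + τ_2 = 68.40, so τ_2 = 68.40 − 16.58 = 51.82 years.
γ_2 = 60.20/51.82 = 1.162; β = √(1 − 1/γ²) = √0.2590.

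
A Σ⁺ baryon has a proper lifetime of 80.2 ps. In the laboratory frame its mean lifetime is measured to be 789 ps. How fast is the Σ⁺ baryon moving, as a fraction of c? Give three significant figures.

β = 0.995

γ = Δt/τ₀ = 789/80.2 = 9.838
β = √(1 − 1/γ²) = √(1 − 0.01033) = √0.9897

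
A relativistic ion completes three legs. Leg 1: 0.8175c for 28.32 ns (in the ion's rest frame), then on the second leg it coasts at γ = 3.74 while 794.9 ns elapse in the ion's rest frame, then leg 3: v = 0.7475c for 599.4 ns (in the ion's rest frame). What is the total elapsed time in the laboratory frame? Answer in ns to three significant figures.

Δt = 3920 ns

Leg 1: γ = 1/√(1 − 0.8175²) = 1/√0.3317 = 1.736; Δt_1 = 1.736 × 28.32 = 49.17 ns.
Leg 2: γ = 3.74; Δt_2 = 3.740 × 794.9 = 2973 ns.
Leg 3: γ = 1/√(1 − 0.7475²) = 1/√0.4412 = 1.505; Δt_3 = 1.505 × 599.4 = 902.4 ns.
Total: 49.17 + 2973 + 902.4 ns.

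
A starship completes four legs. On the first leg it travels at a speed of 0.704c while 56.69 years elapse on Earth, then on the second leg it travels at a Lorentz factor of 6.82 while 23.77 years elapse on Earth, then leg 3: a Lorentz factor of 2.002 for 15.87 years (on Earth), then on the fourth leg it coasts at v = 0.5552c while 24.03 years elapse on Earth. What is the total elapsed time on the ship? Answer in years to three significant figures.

τ = 71.7 years

Leg 1: γ = 1/√(1 − 0.704²) = 1/√0.5044 = 1.408; τ_1 = 56.69/1.408 = 40.26 years.
Leg 2: γ = 6.82; τ_2 = 23.77/6.820 = 3.485 years.
Leg 3: γ = 2.002; τ_3 = 15.87/2.002 = 7.927 years.
Leg 4: γ = 1/√(1 − 0.5552²) = 1/√0.6918 = 1.202; τ_4 = 24.03/1.202 = 19.99 years.
Total: 40.26 + 3.485 + 7.927 + 19.99 years.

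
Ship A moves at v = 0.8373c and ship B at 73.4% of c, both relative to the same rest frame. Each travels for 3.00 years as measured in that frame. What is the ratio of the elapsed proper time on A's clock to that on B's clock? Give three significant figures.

A: γ = 1/√(1 − 0.8373²) = 1/√0.2989 = 1.829. B: β = 0.734; γ = 1/√(1 − 0.734²) = 1/√0.4612 = 1.472.
τ_A/τ_B = γ_B/γ_A = 1.472/1.829 = 0.8050, so τ_A/τ_B = 0.8050.

τ_A/τ_B = 0.805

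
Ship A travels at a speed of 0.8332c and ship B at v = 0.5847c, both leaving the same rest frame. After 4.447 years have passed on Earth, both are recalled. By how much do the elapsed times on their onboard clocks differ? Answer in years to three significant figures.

|τ_A − τ_B| = 1.15 years

A: γ = 1/√(1 − 0.8332²) = 1/√0.3058 = 1.808; τ_A = 4.447/1.808 = 2.459 years.
B: γ = 1/√(1 − 0.5847²) = 1/√0.6581 = 1.233; τ_B = 4.447/1.233 = 3.608 years.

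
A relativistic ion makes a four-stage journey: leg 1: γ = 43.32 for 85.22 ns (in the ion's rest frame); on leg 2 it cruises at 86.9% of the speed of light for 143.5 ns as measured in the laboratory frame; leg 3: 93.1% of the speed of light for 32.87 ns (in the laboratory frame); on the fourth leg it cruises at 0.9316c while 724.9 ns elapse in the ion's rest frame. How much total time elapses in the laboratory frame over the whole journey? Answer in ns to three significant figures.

Leg 1: γ = 43.32; Δt_1 = 43.32 × 85.22 = 3692 ns.
Leg 2: 143.5 ns is already measured in the laboratory frame.
Leg 3: 32.87 ns is already measured in the laboratory frame.
Leg 4: γ = 1/√(1 − 0.9316²) = 1/√0.1321 = 2.751; Δt_4 = 2.751 × 724.9 = 1994 ns.
Total: 3692 + 143.5 + 32.87 + 1994 ns.

Δt = 5860 ns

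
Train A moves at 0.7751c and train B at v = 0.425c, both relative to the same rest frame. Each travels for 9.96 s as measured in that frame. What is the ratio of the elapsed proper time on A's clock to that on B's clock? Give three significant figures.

τ_A/τ_B = 0.698

A: γ = 1/√(1 − 0.7751²) = 1/√0.3992 = 1.583. B: γ = 1/√(1 − 0.425²) = 1/√0.8194 = 1.105.
τ_A/τ_B = γ_B/γ_A = 1.105/1.583 = 0.6980, so τ_A/τ_B = 0.6980.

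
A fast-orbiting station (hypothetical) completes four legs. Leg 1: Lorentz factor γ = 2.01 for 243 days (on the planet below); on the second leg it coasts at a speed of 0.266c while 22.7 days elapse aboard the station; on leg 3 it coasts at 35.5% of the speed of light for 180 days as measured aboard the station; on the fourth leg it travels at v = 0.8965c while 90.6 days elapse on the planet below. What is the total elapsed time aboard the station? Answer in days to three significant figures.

τ = 364 days

Leg 1: γ = 2.01; τ_1 = 243/2.010 = 120.9 days.
Leg 2: 22.7 days is already measured aboard the station.
Leg 3: 180 days is already measured aboard the station.
Leg 4: γ = 1/√(1 − 0.8965²) = 1/√0.1963 = 2.257; τ_4 = 90.6/2.257 = 40.14 days.
Total: 120.9 + 22.70 + 180.0 + 40.14 days.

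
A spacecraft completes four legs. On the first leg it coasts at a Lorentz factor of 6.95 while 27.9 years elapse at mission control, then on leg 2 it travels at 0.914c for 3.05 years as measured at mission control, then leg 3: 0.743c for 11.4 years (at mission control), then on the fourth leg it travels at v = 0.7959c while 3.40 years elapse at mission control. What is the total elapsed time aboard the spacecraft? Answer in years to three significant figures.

τ = 14.9 years

Leg 1: γ = 6.95; τ_1 = 27.9/6.950 = 4.014 years.
Leg 2: γ = 1/√(1 − 0.914²) = 1/√0.1646 = 2.465; τ_2 = 3.05/2.465 = 1.237 years.
Leg 3: γ = 1/√(1 − 0.743²) = 1/√0.4480 = 1.494; τ_3 = 11.4/1.494 = 7.630 years.
Leg 4: γ = 1/√(1 − 0.7959²) = 1/√0.3665 = 1.652; τ_4 = 3.40/1.652 = 2.058 years.
Total: 4.014 + 1.237 + 7.630 + 2.058 years.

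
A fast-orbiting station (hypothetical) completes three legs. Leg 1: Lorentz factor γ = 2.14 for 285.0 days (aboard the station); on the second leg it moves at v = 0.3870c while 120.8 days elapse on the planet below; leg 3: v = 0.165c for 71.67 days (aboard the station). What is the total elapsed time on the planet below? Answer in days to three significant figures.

Δt = 803 days

Leg 1: γ = 2.14; Δt_1 = 2.140 × 285.0 = 609.9 days.
Leg 2: 120.8 days is already measured on the planet below.
Leg 3: γ = 1/√(1 − 0.165²) = 1/√0.9728 = 1.014; Δt_3 = 1.014 × 71.67 = 72.67 days.
Total: 609.9 + 120.8 + 72.67 days.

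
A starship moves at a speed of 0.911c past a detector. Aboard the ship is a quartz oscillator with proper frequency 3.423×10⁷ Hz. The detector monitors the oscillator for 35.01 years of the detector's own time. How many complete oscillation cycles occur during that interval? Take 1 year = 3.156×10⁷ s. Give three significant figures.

N = 1.56×10¹⁶

γ = 1/√(1 − 0.911²) = 1/√0.1701 = 2.425
During 35.01 years of lab time, the oscillator's proper time advances by τ = Δt/γ = 35.01/2.425 = 14.44 years = 4.557×10⁸ s.
N = f × τ = 3.423×10⁷ × 4.557×10⁸ = 1.560×10¹⁶.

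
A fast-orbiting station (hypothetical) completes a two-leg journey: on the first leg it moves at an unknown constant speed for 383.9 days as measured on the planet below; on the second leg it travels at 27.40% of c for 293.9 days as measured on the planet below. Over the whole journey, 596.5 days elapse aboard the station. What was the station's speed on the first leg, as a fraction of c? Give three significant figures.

Leg 1: speed unknown; τ_1 = 383.9/γ_1.
Leg 2: β = 0.2740; γ = 1/√(1 − 0.2740²) = 1/√0.9249 = 1.040; τ_2 = 293.9/1.040 = 282.7 days.
Total proper time: τ_1 + 282.7 = 596.5, so τ_1 = 596.5 − 282.7 = 313.8 days.
γ_1 = 383.9/313.8 = 1.223; β = √(1 − 1/γ²) = √0.3317.

β = 0.576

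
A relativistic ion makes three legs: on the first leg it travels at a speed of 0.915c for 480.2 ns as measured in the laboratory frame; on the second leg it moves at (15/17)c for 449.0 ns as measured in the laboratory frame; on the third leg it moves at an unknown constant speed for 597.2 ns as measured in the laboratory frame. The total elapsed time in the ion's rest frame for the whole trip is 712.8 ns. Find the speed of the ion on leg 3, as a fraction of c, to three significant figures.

Leg 1: γ = 1/√(1 − 0.915²) = 1/√0.1628 = 2.479; τ_1 = 480.2/2.479 = 193.7 ns.
Leg 2: γ = 1/√(1 − (15/17)²) = 17/8 = 2.125; τ_2 = 449.0/2.125 = 211.3 ns.
Leg 3: speed unknown; τ_3 = 597.2/γ_3.
Total proper time: 193.7 + 211.3 + τ_3 = 712.8, so τ_3 = 712.8 − 405.0 = 307.8 ns.
γ_3 = 597.2/307.8 = 1.940; β = √(1 − 1/γ²) = √0.7344.

β = 0.857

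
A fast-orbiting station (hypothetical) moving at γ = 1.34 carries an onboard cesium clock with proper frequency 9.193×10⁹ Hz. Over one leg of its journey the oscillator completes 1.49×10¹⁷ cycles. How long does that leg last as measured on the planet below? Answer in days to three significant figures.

γ = 1.34
Proper time for N cycles: τ = N/f = 1.49×10¹⁷/(9.193×10⁹) = 1.621×10⁷ s = 187.6 days.
Lab-frame duration Δt = γτ = 1.340 × 187.6 = 251.4 days.

Δt = 251 days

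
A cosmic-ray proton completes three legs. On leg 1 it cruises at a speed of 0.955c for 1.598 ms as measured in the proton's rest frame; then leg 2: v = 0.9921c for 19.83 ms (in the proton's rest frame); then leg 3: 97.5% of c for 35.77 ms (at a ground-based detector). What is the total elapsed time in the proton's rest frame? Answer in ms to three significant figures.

τ = 29.4 ms

Leg 1: 1.598 ms is already measured in the proton's rest frame.
Leg 2: 19.83 ms is already measured in the proton's rest frame.
Leg 3: β = 0.975; γ = 1/√(1 − 0.975²) = 1/√0.04938 = 4.500; τ_3 = 35.77/4.500 = 7.948 ms.
Total: 1.598 + 19.83 + 7.948 ms.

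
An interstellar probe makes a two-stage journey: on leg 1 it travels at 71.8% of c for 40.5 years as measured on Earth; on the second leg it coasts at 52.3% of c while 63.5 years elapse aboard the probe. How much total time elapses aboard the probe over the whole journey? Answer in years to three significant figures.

Leg 1: β = 0.718; γ = 1/√(1 − 0.718²) = 1/√0.4845 = 1.437; τ_1 = 40.5/1.437 = 28.19 years.
Leg 2: 63.5 years is already measured aboard the probe.
Total: 28.19 + 63.50 years.

τ = 91.7 years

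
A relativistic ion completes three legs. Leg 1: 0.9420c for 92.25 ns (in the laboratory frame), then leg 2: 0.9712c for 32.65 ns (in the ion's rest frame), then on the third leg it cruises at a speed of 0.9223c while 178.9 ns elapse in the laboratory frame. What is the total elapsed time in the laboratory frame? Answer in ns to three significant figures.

Leg 1: 92.25 ns is already measured in the laboratory frame.
Leg 2: γ = 1/√(1 − 0.9712²) = 1/√0.05677 = 4.197; Δt_2 = 4.197 × 32.65 = 137.0 ns.
Leg 3: 178.9 ns is already measured in the laboratory frame.
Total: 92.25 + 137.0 + 178.9 ns.

Δt = 408 ns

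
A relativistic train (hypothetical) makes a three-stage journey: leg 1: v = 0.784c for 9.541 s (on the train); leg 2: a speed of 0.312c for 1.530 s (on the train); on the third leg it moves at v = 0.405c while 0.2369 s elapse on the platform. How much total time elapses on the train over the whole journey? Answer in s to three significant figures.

τ = 11.3 s

Leg 1: 9.541 s is already measured on the train.
Leg 2: 1.530 s is already measured on the train.
Leg 3: γ = 1/√(1 − 0.405²) = 1/√0.8360 = 1.094; τ_3 = 0.2369/1.094 = 0.2166 s.
Total: 9.541 + 1.530 + 0.2166 s.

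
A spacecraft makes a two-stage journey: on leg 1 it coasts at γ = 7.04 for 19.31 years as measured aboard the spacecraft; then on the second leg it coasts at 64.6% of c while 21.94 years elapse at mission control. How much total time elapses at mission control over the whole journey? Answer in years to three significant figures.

Leg 1: γ = 7.04; Δt_1 = 7.040 × 19.31 = 135.9 years.
Leg 2: 21.94 years is already measured at mission control.
Total: 135.9 + 21.94 years.

Δt = 158 years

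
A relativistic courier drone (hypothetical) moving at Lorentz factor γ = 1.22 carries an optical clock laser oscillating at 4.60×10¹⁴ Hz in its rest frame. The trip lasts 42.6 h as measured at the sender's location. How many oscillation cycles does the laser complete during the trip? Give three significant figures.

γ = 1.22
The oscillator's own cycle count is N = f × τ where τ is the proper time aboard the drone. τ = Δt/γ = 42.6/1.220 = 34.92 h = 1.257×10⁵ s.
N = 4.60×10¹⁴ × 1.257×10⁵ = 5.782×10¹⁹.

N = 5.78×10¹⁹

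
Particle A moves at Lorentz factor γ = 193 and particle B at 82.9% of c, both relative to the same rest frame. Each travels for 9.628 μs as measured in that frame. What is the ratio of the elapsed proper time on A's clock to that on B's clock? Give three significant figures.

τ_A/τ_B = 0.00926

A: γ = 193. B: β = 0.829; γ = 1/√(1 − 0.829²) = 1/√0.3128 = 1.788.
τ_A/τ_B = γ_B/γ_A = 1.788/193.0 = 0.009265, so τ_A/τ_B = 0.009265.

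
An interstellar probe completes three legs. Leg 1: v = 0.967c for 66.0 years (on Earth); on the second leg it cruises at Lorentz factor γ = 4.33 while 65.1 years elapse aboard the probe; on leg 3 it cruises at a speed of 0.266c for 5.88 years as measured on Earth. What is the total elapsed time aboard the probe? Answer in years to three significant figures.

Leg 1: γ = 1/√(1 − 0.967²) = 1/√0.06491 = 3.925; τ_1 = 66.0/3.925 = 16.82 years.
Leg 2: 65.1 years is already measured aboard the probe.
Leg 3: γ = 1/√(1 − 0.266²) = 1/√0.9292 = 1.037; τ_3 = 5.88/1.037 = 5.668 years.
Total: 16.82 + 65.10 + 5.668 years.

τ = 87.6 years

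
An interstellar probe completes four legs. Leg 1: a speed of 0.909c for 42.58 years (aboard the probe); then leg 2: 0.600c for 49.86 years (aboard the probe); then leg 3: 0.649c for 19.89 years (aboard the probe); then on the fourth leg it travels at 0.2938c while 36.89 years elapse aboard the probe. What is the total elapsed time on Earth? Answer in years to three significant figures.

Leg 1: γ = 1/√(1 − 0.909²) = 1/√0.1737 = 2.399; Δt_1 = 2.399 × 42.58 = 102.2 years.
Leg 2: γ = 1/√(1 − 0.600²) = 5/4 = 1.250; Δt_2 = 1.250 × 49.86 = 62.33 years.
Leg 3: γ = 1/√(1 − 0.649²) = 1/√0.5788 = 1.314; Δt_3 = 1.314 × 19.89 = 26.14 years.
Leg 4: γ = 1/√(1 − 0.2938²) = 1/√0.9137 = 1.046; Δt_4 = 1.046 × 36.89 = 38.59 years.
Total: 102.2 + 62.33 + 26.14 + 38.59 years.

Δt = 229 years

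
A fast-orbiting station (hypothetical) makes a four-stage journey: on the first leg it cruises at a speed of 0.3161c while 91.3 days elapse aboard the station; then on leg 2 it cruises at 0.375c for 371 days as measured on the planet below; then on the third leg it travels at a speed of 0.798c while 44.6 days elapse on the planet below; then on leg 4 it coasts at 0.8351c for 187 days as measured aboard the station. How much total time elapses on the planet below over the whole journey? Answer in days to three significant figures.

Δt = 852 days

Leg 1: γ = 1/√(1 − 0.3161²) = 1/√0.9001 = 1.054; Δt_1 = 1.054 × 91.3 = 96.23 days.
Leg 2: 371 days is already measured on the planet below.
Leg 3: 44.6 days is already measured on the planet below.
Leg 4: γ = 1/√(1 − 0.8351²) = 1/√0.3026 = 1.818; Δt_4 = 1.818 × 187 = 339.9 days.
Total: 96.23 + 371.0 + 44.60 + 339.9 days.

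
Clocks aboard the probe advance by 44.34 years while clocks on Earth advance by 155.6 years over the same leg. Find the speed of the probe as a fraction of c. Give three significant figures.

The proper time is measured aboard the probe (both events occur at the probe's location); Δt is measured on Earth. γ = Δt/τ = 155.6/44.34 = 3.509.
β = √(1 − 1/γ²) = √(1 − 0.08120) = √0.9188

β = 0.959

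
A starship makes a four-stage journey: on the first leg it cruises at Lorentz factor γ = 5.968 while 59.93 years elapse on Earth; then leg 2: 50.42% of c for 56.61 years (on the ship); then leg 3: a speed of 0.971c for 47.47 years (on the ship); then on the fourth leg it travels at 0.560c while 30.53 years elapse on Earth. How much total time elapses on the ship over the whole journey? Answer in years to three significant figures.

Leg 1: γ = 5.968; τ_1 = 59.93/5.968 = 10.04 years.
Leg 2: 56.61 years is already measured on the ship.
Leg 3: 47.47 years is already measured on the ship.
Leg 4: γ = 1/√(1 − 0.560²) = 1/√0.6864 = 1.207; τ_4 = 30.53/1.207 = 25.29 years.
Total: 10.04 + 56.61 + 47.47 + 25.29 years.

τ = 139 years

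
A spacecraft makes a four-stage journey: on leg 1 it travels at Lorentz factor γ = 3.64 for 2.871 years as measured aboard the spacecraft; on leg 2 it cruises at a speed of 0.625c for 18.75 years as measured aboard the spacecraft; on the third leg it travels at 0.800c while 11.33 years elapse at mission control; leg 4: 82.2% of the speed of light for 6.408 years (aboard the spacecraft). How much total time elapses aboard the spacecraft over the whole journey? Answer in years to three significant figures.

Leg 1: 2.871 years is already measured aboard the spacecraft.
Leg 2: 18.75 years is already measured aboard the spacecraft.
Leg 3: γ = 1/√(1 − 0.800²) = 5/3 ≈ 1.667; τ_3 = 11.33/1.667 = 6.798 years.
Leg 4: 6.408 years is already measured aboard the spacecraft.
Total: 2.871 + 18.75 + 6.798 + 6.408 years.

τ = 34.8 years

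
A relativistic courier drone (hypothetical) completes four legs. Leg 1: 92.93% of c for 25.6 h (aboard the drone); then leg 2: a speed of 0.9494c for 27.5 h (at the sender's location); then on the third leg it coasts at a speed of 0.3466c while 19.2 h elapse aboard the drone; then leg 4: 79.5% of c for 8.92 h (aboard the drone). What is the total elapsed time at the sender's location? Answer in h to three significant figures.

Δt = 132 h

Leg 1: β = 0.9293; γ = 1/√(1 − 0.9293²) = 1/√0.1364 = 2.708; Δt_1 = 2.708 × 25.6 = 69.32 h.
Leg 2: 27.5 h is already measured at the sender's location.
Leg 3: γ = 1/√(1 − 0.3466²) = 1/√0.8799 = 1.066; Δt_3 = 1.066 × 19.2 = 20.47 h.
Leg 4: β = 0.795; γ = 1/√(1 − 0.795²) = 1/√0.3680 = 1.649; Δt_4 = 1.649 × 8.92 = 14.70 h.
Total: 69.32 + 27.50 + 20.47 + 14.70 h.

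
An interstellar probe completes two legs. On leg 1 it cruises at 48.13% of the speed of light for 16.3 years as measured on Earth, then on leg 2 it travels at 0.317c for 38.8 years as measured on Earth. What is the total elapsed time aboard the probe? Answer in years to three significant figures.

τ = 51.1 years

Leg 1: β = 0.4813; γ = 1/√(1 − 0.4813²) = 1/√0.7684 = 1.141; τ_1 = 16.3/1.141 = 14.29 years.
Leg 2: γ = 1/√(1 − 0.317²) = 1/√0.8995 = 1.054; τ_2 = 38.8/1.054 = 36.80 years.
Total: 14.29 + 36.80 years.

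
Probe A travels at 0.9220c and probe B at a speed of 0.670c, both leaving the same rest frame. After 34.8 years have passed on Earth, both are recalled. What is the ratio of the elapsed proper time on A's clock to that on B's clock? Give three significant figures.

A: γ = 1/√(1 − 0.9220²) = 1/√0.1499 = 2.583. B: γ = 1/√(1 − 0.670²) = 1/√0.5511 = 1.347.
τ_A/τ_B = γ_B/γ_A = 1.347/2.583 = 0.5216, so τ_A/τ_B = 0.5216.

τ_A/τ_B = 0.522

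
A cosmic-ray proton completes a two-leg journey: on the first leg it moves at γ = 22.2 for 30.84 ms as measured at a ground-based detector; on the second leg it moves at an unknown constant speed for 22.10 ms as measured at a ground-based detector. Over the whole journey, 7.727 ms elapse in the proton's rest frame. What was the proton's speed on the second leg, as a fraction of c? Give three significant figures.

β = 0.958

Leg 1: γ = 22.2; τ_1 = 30.84/22.20 = 1.389 ms.
Leg 2: speed unknown; τ_2 = 22.10/γ_2.
Total proper time: 1.389 + τ_2 = 7.727, so τ_2 = 7.727 − 1.389 = 6.338 ms.
γ_2 = 22.10/6.338 = 3.487; β = √(1 − 1/γ²) = √0.9178.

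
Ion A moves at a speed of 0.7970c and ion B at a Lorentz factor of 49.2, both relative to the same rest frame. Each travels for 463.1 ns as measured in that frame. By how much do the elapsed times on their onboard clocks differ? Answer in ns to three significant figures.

|τ_A − τ_B| = 270 ns

A: γ = 1/√(1 − 0.7970²) = 1/√0.3648 = 1.656; τ_A = 463.1/1.656 = 279.7 ns.
B: γ = 49.2; τ_B = 463.1/49.20 = 9.413 ns.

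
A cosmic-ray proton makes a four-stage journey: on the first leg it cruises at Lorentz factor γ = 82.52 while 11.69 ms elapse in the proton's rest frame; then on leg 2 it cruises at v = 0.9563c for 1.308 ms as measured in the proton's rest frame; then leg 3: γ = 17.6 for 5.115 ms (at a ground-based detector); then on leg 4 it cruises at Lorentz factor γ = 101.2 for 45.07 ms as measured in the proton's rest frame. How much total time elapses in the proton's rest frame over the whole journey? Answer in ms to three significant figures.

Leg 1: 11.69 ms is already measured in the proton's rest frame.
Leg 2: 1.308 ms is already measured in the proton's rest frame.
Leg 3: γ = 17.6; τ_3 = 5.115/17.60 = 0.2906 ms.
Leg 4: 45.07 ms is already measured in the proton's rest frame.
Total: 11.69 + 1.308 + 0.2906 + 45.07 ms.

τ = 58.4 ms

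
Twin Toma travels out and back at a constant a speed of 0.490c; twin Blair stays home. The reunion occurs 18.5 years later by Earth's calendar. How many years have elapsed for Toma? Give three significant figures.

γ = 1/√(1 − 0.490²) = 1/√0.7599 = 1.147
Toma's clock measures proper time along the trip: τ = Δt/γ = 18.5/1.147 years.

τ = 16.1 years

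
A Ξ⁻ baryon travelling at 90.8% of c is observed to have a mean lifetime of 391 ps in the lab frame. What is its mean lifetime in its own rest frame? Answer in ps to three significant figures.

τ₀ = 164 ps

β = 0.908; γ = 1/√(1 − 0.908²) = 1/√0.1755 = 2.387
The lab-frame lifetime is the dilated interval; the proper lifetime is τ₀ = Δt/γ = 391/2.387 ps.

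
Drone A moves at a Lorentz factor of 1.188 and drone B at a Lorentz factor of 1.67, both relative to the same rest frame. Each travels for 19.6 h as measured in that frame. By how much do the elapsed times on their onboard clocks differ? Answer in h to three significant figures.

A: γ = 1.188; τ_A = 19.6/1.188 = 16.50 h.
B: γ = 1.67; τ_B = 19.6/1.670 = 11.74 h.

|τ_A − τ_B| = 4.76 h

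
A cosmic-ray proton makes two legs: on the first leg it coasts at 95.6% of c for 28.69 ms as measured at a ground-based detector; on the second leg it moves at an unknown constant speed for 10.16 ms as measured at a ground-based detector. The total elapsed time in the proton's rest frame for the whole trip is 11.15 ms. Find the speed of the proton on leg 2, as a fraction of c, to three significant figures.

β = 0.963

Leg 1: β = 0.956; γ = 1/√(1 − 0.956²) = 1/√0.08606 = 3.409; τ_1 = 28.69/3.409 = 8.417 ms.
Leg 2: speed unknown; τ_2 = 10.16/γ_2.
Total proper time: 8.417 + τ_2 = 11.15, so τ_2 = 11.15 − 8.417 = 2.733 ms.
γ_2 = 10.16/2.733 = 3.717; β = √(1 − 1/γ²) = √0.9276.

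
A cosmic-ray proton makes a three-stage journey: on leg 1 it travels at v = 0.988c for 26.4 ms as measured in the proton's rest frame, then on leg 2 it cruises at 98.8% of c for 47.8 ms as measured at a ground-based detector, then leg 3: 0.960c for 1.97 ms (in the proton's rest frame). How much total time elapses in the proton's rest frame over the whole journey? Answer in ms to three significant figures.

Leg 1: 26.4 ms is already measured in the proton's rest frame.
Leg 2: β = 0.988; γ = 1/√(1 − 0.988²) = 1/√0.02386 = 6.474; τ_2 = 47.8/6.474 = 7.383 ms.
Leg 3: 1.97 ms is already measured in the proton's rest frame.
Total: 26.40 + 7.383 + 1.970 ms.

τ = 35.8 ms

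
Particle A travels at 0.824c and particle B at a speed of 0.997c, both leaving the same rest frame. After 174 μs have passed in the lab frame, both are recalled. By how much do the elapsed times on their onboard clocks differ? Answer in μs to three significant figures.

A: γ = 1/√(1 − 0.824²) = 1/√0.3210 = 1.765; τ_A = 174/1.765 = 98.59 μs.
B: γ = 1/√(1 − 0.997²) = 1/√0.005991 = 12.92; τ_B = 174/12.92 = 13.47 μs.

|τ_A − τ_B| = 85.1 μs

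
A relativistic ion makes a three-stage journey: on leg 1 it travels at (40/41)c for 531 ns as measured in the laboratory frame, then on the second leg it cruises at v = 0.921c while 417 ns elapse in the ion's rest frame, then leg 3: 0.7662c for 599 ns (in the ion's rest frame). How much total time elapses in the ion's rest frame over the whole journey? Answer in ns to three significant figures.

Leg 1: γ = 1/√(1 − (40/41)²) = 41/9 ≈ 4.556; τ_1 = 531/4.556 = 116.6 ns.
Leg 2: 417 ns is already measured in the ion's rest frame.
Leg 3: 599 ns is already measured in the ion's rest frame.
Total: 116.6 + 417.0 + 599.0 ns.

τ = 1130 ns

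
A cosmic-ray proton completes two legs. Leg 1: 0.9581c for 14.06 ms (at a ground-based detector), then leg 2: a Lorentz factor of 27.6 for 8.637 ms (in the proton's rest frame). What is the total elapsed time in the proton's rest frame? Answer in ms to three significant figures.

τ = 12.7 ms

Leg 1: γ = 1/√(1 − 0.9581²) = 1/√0.08204 = 3.491; τ_1 = 14.06/3.491 = 4.027 ms.
Leg 2: 8.637 ms is already measured in the proton's rest frame.
Total: 4.027 + 8.637 ms.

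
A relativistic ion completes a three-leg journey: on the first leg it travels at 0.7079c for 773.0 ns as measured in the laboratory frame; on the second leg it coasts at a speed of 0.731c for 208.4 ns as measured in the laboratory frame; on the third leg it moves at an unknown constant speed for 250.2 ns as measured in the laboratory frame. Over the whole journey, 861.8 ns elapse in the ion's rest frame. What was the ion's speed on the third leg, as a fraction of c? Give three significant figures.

β = 0.720

Leg 1: γ = 1/√(1 − 0.7079²) = 1/√0.4989 = 1.416; τ_1 = 773.0/1.416 = 546.0 ns.
Leg 2: γ = 1/√(1 − 0.731²) = 1/√0.4656 = 1.465; τ_2 = 208.4/1.465 = 142.2 ns.
Leg 3: speed unknown; τ_3 = 250.2/γ_3.
Total proper time: 546.0 + 142.2 + τ_3 = 861.8, so τ_3 = 861.8 − 688.2 = 173.6 ns.
γ_3 = 250.2/173.6 = 1.441; β = √(1 − 1/γ²) = √0.5185.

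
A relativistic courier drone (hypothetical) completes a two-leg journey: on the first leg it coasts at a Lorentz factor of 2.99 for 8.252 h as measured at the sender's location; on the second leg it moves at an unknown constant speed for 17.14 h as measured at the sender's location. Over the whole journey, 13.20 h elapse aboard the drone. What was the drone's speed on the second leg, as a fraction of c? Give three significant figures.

Leg 1: γ = 2.99; τ_1 = 8.252/2.990 = 2.760 h.
Leg 2: speed unknown; τ_2 = 17.14/γ_2.
Total proper time: 2.760 + τ_2 = 13.20, so τ_2 = 13.20 − 2.760 = 10.44 h.
γ_2 = 17.14/10.44 = 1.642; β = √(1 − 1/γ²) = √0.6290.

β = 0.793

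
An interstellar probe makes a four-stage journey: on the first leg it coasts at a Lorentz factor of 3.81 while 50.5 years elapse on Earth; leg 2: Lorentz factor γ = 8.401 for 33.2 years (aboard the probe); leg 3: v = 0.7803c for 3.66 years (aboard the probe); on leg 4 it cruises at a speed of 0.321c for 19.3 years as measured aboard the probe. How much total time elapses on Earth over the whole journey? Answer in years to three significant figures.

Leg 1: 50.5 years is already measured on Earth.
Leg 2: γ = 8.401; Δt_2 = 8.401 × 33.2 = 278.9 years.
Leg 3: γ = 1/√(1 − 0.7803²) = 1/√0.3911 = 1.599; Δt_3 = 1.599 × 3.66 = 5.852 years.
Leg 4: γ = 1/√(1 − 0.321²) = 1/√0.8970 = 1.056; Δt_4 = 1.056 × 19.3 = 20.38 years.
Total: 50.50 + 278.9 + 5.852 + 20.38 years.

Δt = 356 years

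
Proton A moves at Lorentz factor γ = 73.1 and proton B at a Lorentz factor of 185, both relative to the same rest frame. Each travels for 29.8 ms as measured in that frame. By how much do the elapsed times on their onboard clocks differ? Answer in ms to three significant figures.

|τ_A − τ_B| = 0.247 ms

A: γ = 73.1; τ_A = 29.8/73.10 = 0.4077 ms.
B: γ = 185; τ_B = 29.8/185.0 = 0.1611 ms.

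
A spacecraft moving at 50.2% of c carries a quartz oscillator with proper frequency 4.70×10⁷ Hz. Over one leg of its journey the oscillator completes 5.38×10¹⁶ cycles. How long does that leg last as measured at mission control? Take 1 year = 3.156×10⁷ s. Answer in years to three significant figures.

β = 0.502; γ = 1/√(1 − 0.502²) = 1/√0.7480 = 1.156
Proper time for N cycles: τ = N/f = 5.38×10¹⁶/(4.70×10⁷) = 1.145×10⁹ s = 36.27 years.
Lab-frame duration Δt = γτ = 1.156 × 36.27 = 41.94 years.

Δt = 41.9 years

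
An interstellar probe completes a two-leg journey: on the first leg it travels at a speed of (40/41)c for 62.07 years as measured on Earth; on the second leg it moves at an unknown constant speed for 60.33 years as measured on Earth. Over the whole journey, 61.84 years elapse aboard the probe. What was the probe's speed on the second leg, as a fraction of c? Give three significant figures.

β = 0.601

Leg 1: γ = 1/√(1 − (40/41)²) = 41/9 ≈ 4.556; τ_1 = 62.07/4.556 = 13.63 years.
Leg 2: speed unknown; τ_2 = 60.33/γ_2.
Total proper time: 13.63 + τ_2 = 61.84, so τ_2 = 61.84 − 13.63 = 48.21 years.
γ_2 = 60.33/48.21 = 1.251; β = √(1 − 1/γ²) = √0.3613.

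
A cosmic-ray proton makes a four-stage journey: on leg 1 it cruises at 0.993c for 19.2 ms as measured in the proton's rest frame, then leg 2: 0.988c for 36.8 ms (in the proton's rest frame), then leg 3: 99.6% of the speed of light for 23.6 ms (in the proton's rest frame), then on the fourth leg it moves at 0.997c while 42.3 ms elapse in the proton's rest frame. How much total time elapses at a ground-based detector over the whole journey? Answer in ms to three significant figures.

Δt = 1210 ms

Leg 1: γ = 1/√(1 − 0.993²) = 1/√0.01395 = 8.466; Δt_1 = 8.466 × 19.2 = 162.6 ms.
Leg 2: γ = 1/√(1 − 0.988²) = 1/√0.02386 = 6.474; Δt_2 = 6.474 × 36.8 = 238.3 ms.
Leg 3: β = 0.996; γ = 1/√(1 − 0.996²) = 1/√0.007984 = 11.19; Δt_3 = 11.19 × 23.6 = 264.1 ms.
Leg 4: γ = 1/√(1 − 0.997²) = 1/√0.005991 = 12.92; Δt_4 = 12.92 × 42.3 = 546.5 ms.
Total: 162.6 + 238.3 + 264.1 + 546.5 ms.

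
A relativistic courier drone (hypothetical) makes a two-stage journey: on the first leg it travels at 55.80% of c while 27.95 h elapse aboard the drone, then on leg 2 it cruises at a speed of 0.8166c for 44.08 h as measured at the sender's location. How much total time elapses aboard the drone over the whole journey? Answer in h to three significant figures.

τ = 53.4 h

Leg 1: 27.95 h is already measured aboard the drone.
Leg 2: γ = 1/√(1 − 0.8166²) = 1/√0.3332 = 1.732; τ_2 = 44.08/1.732 = 25.44 h.
Total: 27.95 + 25.44 h.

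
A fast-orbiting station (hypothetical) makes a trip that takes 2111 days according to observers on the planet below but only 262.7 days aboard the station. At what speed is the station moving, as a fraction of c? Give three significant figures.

The proper time is measured aboard the station (both events occur at the station's location); Δt is measured on the planet below. γ = Δt/τ = 2111/262.7 = 8.036.
β = √(1 − 1/γ²) = √(1 − 0.01549) = √0.9845

v = 0.992c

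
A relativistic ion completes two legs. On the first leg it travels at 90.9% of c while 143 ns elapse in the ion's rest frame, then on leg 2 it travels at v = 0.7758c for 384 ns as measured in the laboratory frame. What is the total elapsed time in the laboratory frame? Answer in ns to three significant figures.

Leg 1: β = 0.909; γ = 1/√(1 − 0.909²) = 1/√0.1737 = 2.399; Δt_1 = 2.399 × 143 = 343.1 ns.
Leg 2: 384 ns is already measured in the laboratory frame.
Total: 343.1 + 384.0 ns.

Δt = 727 ns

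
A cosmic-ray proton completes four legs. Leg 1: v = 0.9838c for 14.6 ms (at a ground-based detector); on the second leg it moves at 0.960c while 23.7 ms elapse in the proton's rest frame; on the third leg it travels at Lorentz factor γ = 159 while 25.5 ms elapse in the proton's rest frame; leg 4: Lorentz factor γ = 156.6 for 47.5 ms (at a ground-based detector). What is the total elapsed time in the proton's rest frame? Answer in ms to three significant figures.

Leg 1: γ = 1/√(1 − 0.9838²) = 1/√0.03214 = 5.578; τ_1 = 14.6/5.578 = 2.617 ms.
Leg 2: 23.7 ms is already measured in the proton's rest frame.
Leg 3: 25.5 ms is already measured in the proton's rest frame.
Leg 4: γ = 156.6; τ_4 = 47.5/156.6 = 0.3033 ms.
Total: 2.617 + 23.70 + 25.50 + 0.3033 ms.

τ = 52.1 ms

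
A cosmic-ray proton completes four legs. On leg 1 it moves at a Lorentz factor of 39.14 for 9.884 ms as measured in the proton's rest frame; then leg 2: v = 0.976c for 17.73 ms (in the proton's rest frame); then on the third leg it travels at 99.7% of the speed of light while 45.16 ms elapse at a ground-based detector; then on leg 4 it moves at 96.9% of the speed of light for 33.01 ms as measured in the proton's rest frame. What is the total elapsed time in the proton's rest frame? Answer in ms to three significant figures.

τ = 64.1 ms

Leg 1: 9.884 ms is already measured in the proton's rest frame.
Leg 2: 17.73 ms is already measured in the proton's rest frame.
Leg 3: β = 0.997; γ = 1/√(1 − 0.997²) = 1/√0.005991 = 12.92; τ_3 = 45.16/12.92 = 3.495 ms.
Leg 4: 33.01 ms is already measured in the proton's rest frame.
Total: 9.884 + 17.73 + 3.495 + 33.01 ms.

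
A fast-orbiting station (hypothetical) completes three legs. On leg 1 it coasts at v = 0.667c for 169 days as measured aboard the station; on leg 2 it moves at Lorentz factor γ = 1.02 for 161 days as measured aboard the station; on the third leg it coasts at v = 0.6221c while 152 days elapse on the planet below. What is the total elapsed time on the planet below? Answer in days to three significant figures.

Leg 1: γ = 1/√(1 − 0.667²) = 1/√0.5551 = 1.342; Δt_1 = 1.342 × 169 = 226.8 days.
Leg 2: γ = 1.02; Δt_2 = 1.020 × 161 = 164.2 days.
Leg 3: 152 days is already measured on the planet below.
Total: 226.8 + 164.2 + 152.0 days.

Δt = 543 days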